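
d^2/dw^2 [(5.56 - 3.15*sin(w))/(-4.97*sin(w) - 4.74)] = (211.544074*sin(w)^2 - 201.754308*sin(w) - 423.088148)/(122.763473*sin(w)^3 + 351.246798*sin(w)^2 + 334.991916*sin(w) + 106.496424)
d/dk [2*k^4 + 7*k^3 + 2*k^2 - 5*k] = 8*k^3 + 21*k^2 + 4*k - 5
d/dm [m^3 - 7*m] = 3*m^2 - 7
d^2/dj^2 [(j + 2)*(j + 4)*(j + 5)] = 6*j + 22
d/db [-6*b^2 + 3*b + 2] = 3 - 12*b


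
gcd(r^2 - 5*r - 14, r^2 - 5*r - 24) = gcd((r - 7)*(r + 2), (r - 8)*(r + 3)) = 1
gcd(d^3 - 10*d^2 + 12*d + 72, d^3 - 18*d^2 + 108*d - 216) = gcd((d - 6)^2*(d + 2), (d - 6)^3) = d^2 - 12*d + 36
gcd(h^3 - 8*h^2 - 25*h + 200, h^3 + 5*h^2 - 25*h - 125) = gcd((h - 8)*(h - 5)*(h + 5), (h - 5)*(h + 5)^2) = h^2 - 25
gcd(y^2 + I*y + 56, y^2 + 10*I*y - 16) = y + 8*I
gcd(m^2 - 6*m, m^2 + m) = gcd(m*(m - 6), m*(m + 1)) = m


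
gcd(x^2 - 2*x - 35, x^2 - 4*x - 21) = x - 7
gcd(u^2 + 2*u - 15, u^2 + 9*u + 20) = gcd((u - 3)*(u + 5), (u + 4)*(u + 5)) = u + 5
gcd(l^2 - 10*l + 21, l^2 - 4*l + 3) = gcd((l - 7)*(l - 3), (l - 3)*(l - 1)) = l - 3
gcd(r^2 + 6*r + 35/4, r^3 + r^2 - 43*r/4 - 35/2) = r + 5/2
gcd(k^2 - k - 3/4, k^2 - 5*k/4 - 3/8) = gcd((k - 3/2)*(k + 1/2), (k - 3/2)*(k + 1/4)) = k - 3/2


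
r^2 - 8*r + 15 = (r - 5)*(r - 3)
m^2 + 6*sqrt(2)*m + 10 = (m + sqrt(2))*(m + 5*sqrt(2))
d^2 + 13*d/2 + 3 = (d + 1/2)*(d + 6)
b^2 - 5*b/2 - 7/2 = (b - 7/2)*(b + 1)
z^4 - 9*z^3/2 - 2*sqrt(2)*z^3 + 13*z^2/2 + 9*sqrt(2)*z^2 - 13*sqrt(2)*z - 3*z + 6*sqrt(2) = (z - 2)*(z - 3/2)*(z - 1)*(z - 2*sqrt(2))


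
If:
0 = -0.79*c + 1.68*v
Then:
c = 2.12658227848101*v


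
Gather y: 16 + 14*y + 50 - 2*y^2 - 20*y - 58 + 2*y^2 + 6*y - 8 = 0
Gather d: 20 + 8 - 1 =27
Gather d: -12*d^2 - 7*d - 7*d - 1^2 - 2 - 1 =-12*d^2 - 14*d - 4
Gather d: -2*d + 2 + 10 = 12 - 2*d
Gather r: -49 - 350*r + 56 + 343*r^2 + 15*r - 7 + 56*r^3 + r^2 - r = 56*r^3 + 344*r^2 - 336*r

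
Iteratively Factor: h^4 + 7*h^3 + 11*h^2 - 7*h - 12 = (h + 4)*(h^3 + 3*h^2 - h - 3) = (h + 1)*(h + 4)*(h^2 + 2*h - 3) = (h - 1)*(h + 1)*(h + 4)*(h + 3)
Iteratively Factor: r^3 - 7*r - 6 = (r + 1)*(r^2 - r - 6) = (r - 3)*(r + 1)*(r + 2)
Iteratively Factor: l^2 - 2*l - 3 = (l + 1)*(l - 3)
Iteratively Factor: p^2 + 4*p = (p)*(p + 4)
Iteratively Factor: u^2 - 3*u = (u - 3)*(u)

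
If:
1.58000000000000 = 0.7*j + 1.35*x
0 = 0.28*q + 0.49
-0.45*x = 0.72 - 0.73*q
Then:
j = 10.82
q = -1.75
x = -4.44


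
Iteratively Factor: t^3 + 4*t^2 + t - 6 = (t + 3)*(t^2 + t - 2) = (t + 2)*(t + 3)*(t - 1)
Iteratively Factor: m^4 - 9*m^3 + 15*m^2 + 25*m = (m + 1)*(m^3 - 10*m^2 + 25*m) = (m - 5)*(m + 1)*(m^2 - 5*m) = (m - 5)^2*(m + 1)*(m)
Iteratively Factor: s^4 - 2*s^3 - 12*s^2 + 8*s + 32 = (s + 2)*(s^3 - 4*s^2 - 4*s + 16) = (s - 4)*(s + 2)*(s^2 - 4) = (s - 4)*(s - 2)*(s + 2)*(s + 2)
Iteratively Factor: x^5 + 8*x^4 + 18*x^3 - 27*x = (x - 1)*(x^4 + 9*x^3 + 27*x^2 + 27*x) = (x - 1)*(x + 3)*(x^3 + 6*x^2 + 9*x) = (x - 1)*(x + 3)^2*(x^2 + 3*x) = (x - 1)*(x + 3)^3*(x)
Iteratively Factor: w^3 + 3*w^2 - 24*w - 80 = (w - 5)*(w^2 + 8*w + 16) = (w - 5)*(w + 4)*(w + 4)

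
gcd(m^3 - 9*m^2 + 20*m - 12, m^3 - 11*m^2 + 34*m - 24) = m^2 - 7*m + 6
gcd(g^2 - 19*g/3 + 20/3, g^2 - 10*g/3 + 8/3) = g - 4/3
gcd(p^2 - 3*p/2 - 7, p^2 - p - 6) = p + 2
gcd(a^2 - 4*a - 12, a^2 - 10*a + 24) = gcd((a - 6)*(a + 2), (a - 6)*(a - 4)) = a - 6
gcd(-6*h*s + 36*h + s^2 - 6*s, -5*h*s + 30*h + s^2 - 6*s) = s - 6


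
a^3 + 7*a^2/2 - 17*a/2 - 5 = (a - 2)*(a + 1/2)*(a + 5)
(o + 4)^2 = o^2 + 8*o + 16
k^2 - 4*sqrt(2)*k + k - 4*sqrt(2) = (k + 1)*(k - 4*sqrt(2))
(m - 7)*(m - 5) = m^2 - 12*m + 35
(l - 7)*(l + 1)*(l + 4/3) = l^3 - 14*l^2/3 - 15*l - 28/3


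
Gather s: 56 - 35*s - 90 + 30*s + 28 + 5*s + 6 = 0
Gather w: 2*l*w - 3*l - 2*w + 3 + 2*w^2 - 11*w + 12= -3*l + 2*w^2 + w*(2*l - 13) + 15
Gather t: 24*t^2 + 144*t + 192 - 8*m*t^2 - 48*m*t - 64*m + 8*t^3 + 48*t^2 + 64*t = -64*m + 8*t^3 + t^2*(72 - 8*m) + t*(208 - 48*m) + 192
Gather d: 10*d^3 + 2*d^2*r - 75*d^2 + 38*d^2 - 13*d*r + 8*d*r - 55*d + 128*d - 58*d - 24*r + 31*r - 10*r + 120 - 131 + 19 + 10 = 10*d^3 + d^2*(2*r - 37) + d*(15 - 5*r) - 3*r + 18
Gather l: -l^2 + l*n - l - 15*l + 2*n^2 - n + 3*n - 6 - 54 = -l^2 + l*(n - 16) + 2*n^2 + 2*n - 60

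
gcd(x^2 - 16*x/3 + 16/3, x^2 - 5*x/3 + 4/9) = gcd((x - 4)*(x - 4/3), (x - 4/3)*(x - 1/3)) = x - 4/3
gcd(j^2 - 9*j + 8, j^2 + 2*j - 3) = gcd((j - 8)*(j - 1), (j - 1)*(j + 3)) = j - 1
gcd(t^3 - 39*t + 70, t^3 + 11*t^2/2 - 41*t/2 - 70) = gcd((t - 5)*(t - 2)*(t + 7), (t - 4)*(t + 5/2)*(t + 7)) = t + 7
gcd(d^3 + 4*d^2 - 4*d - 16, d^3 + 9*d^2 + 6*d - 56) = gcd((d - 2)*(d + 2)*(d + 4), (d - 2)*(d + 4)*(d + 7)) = d^2 + 2*d - 8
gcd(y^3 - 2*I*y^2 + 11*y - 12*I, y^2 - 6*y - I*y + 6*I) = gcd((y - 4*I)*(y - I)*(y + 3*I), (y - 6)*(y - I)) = y - I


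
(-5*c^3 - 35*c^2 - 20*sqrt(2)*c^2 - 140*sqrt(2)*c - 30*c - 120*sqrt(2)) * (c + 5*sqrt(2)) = -5*c^4 - 45*sqrt(2)*c^3 - 35*c^3 - 315*sqrt(2)*c^2 - 230*c^2 - 1400*c - 270*sqrt(2)*c - 1200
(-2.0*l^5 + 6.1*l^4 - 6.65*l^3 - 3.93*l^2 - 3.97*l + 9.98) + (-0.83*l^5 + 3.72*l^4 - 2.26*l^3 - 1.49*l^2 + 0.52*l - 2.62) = -2.83*l^5 + 9.82*l^4 - 8.91*l^3 - 5.42*l^2 - 3.45*l + 7.36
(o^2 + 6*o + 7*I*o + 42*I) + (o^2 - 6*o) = 2*o^2 + 7*I*o + 42*I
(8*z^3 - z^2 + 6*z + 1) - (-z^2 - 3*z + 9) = 8*z^3 + 9*z - 8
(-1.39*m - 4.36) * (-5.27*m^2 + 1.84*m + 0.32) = 7.3253*m^3 + 20.4196*m^2 - 8.4672*m - 1.3952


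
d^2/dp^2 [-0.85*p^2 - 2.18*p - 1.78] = -1.70000000000000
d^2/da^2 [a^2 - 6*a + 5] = 2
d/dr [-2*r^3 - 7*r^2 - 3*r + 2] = -6*r^2 - 14*r - 3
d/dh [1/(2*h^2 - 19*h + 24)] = (19 - 4*h)/(2*h^2 - 19*h + 24)^2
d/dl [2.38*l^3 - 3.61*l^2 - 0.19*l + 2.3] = 7.14*l^2 - 7.22*l - 0.19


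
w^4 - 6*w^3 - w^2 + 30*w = w*(w - 5)*(w - 3)*(w + 2)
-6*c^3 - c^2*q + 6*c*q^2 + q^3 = (-c + q)*(c + q)*(6*c + q)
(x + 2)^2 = x^2 + 4*x + 4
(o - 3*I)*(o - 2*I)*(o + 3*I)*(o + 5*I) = o^4 + 3*I*o^3 + 19*o^2 + 27*I*o + 90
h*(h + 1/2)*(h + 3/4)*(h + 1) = h^4 + 9*h^3/4 + 13*h^2/8 + 3*h/8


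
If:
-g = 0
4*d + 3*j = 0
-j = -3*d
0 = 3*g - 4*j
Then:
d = 0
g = 0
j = 0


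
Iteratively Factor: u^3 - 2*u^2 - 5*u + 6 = (u - 1)*(u^2 - u - 6) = (u - 1)*(u + 2)*(u - 3)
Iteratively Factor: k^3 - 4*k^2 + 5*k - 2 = (k - 1)*(k^2 - 3*k + 2) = (k - 2)*(k - 1)*(k - 1)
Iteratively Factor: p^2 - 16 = (p + 4)*(p - 4)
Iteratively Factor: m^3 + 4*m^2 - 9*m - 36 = (m + 3)*(m^2 + m - 12) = (m + 3)*(m + 4)*(m - 3)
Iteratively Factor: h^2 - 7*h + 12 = (h - 4)*(h - 3)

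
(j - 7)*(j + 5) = j^2 - 2*j - 35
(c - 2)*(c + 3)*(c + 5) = c^3 + 6*c^2 - c - 30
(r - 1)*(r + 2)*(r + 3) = r^3 + 4*r^2 + r - 6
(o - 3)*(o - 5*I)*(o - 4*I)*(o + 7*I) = o^4 - 3*o^3 - 2*I*o^3 + 43*o^2 + 6*I*o^2 - 129*o - 140*I*o + 420*I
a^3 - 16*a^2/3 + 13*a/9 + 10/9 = (a - 5)*(a - 2/3)*(a + 1/3)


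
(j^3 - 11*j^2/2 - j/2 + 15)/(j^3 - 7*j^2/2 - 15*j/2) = (j - 2)/j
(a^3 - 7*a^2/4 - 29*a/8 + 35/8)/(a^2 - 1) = (8*a^2 - 6*a - 35)/(8*(a + 1))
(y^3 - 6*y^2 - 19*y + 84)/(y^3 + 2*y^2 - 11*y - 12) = (y - 7)/(y + 1)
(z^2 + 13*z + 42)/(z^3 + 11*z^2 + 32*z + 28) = (z + 6)/(z^2 + 4*z + 4)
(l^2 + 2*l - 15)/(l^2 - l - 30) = (l - 3)/(l - 6)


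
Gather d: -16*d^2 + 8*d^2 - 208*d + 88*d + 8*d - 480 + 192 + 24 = -8*d^2 - 112*d - 264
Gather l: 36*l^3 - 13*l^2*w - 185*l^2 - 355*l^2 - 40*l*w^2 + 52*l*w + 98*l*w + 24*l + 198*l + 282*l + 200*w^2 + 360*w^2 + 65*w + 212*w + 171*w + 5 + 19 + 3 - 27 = 36*l^3 + l^2*(-13*w - 540) + l*(-40*w^2 + 150*w + 504) + 560*w^2 + 448*w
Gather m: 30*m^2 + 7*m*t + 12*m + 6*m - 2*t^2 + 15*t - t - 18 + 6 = 30*m^2 + m*(7*t + 18) - 2*t^2 + 14*t - 12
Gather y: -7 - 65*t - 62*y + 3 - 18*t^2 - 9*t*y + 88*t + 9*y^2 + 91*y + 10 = -18*t^2 + 23*t + 9*y^2 + y*(29 - 9*t) + 6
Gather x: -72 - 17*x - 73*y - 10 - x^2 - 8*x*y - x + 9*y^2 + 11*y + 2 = -x^2 + x*(-8*y - 18) + 9*y^2 - 62*y - 80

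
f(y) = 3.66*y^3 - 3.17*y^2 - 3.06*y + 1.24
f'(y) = 10.98*y^2 - 6.34*y - 3.06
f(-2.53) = -70.58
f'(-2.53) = 83.26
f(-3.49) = -182.27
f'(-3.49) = 152.80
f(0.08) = 0.98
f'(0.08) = -3.50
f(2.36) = 24.47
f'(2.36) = 43.13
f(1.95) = 10.36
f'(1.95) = 26.33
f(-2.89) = -104.74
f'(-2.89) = 106.97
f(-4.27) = -328.44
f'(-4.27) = 224.21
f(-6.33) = -1034.72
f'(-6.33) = 477.03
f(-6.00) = -885.08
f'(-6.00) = 430.26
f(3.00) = 62.35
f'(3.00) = 76.74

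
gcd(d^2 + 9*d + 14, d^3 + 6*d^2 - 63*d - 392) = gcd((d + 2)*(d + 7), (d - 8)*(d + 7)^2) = d + 7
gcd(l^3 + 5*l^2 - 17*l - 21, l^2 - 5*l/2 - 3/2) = l - 3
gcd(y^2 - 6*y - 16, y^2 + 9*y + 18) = 1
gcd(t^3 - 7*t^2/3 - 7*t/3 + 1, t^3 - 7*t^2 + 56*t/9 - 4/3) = t - 1/3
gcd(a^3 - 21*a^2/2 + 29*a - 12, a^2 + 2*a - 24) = a - 4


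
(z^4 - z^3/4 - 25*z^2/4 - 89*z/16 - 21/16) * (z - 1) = z^5 - 5*z^4/4 - 6*z^3 + 11*z^2/16 + 17*z/4 + 21/16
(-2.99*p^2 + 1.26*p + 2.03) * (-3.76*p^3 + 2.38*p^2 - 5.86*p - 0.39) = 11.2424*p^5 - 11.8538*p^4 + 12.8874*p^3 - 1.3861*p^2 - 12.3872*p - 0.7917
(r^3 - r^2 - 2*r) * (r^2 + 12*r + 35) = r^5 + 11*r^4 + 21*r^3 - 59*r^2 - 70*r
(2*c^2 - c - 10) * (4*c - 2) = 8*c^3 - 8*c^2 - 38*c + 20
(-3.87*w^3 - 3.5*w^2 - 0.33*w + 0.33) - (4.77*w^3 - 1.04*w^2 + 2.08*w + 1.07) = -8.64*w^3 - 2.46*w^2 - 2.41*w - 0.74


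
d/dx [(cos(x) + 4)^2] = -2*(cos(x) + 4)*sin(x)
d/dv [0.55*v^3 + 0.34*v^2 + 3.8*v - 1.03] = 1.65*v^2 + 0.68*v + 3.8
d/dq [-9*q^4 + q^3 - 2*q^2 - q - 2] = -36*q^3 + 3*q^2 - 4*q - 1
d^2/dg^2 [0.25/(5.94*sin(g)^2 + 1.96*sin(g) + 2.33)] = (-35.2836*sin(g)^4 - 8.7318*sin(g)^3 + 65.8052*sin(g)^2 + 18.6053*sin(g) - 4.9993)/(5.94*sin(g)^2 + 1.96*sin(g) + 2.33)^3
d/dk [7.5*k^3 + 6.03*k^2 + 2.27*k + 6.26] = 22.5*k^2 + 12.06*k + 2.27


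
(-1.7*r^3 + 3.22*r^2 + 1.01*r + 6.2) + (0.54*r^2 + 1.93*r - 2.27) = -1.7*r^3 + 3.76*r^2 + 2.94*r + 3.93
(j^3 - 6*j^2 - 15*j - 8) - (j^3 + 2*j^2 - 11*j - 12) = -8*j^2 - 4*j + 4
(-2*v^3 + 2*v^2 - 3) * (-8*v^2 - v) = 16*v^5 - 14*v^4 - 2*v^3 + 24*v^2 + 3*v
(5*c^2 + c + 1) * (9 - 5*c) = -25*c^3 + 40*c^2 + 4*c + 9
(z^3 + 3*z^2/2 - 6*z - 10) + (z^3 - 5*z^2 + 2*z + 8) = 2*z^3 - 7*z^2/2 - 4*z - 2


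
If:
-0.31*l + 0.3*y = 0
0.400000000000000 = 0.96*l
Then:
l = 0.42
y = 0.43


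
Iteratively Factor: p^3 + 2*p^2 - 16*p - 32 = (p + 2)*(p^2 - 16) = (p + 2)*(p + 4)*(p - 4)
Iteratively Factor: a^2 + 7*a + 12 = (a + 4)*(a + 3)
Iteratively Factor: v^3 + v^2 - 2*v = (v - 1)*(v^2 + 2*v) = v*(v - 1)*(v + 2)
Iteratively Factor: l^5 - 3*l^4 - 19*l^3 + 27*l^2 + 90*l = (l + 3)*(l^4 - 6*l^3 - l^2 + 30*l) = (l + 2)*(l + 3)*(l^3 - 8*l^2 + 15*l) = (l - 5)*(l + 2)*(l + 3)*(l^2 - 3*l) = l*(l - 5)*(l + 2)*(l + 3)*(l - 3)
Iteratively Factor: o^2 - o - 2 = (o - 2)*(o + 1)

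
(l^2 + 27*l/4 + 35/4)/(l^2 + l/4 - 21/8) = 2*(l + 5)/(2*l - 3)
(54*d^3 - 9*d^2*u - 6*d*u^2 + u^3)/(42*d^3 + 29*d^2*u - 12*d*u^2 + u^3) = (-9*d^2 + u^2)/(-7*d^2 - 6*d*u + u^2)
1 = 1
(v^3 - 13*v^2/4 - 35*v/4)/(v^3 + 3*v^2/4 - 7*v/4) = (v - 5)/(v - 1)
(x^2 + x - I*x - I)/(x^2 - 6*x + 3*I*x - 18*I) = (x^2 + x*(1 - I) - I)/(x^2 + 3*x*(-2 + I) - 18*I)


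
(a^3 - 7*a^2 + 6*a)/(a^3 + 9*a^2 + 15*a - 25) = a*(a - 6)/(a^2 + 10*a + 25)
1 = 1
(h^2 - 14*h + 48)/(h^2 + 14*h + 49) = (h^2 - 14*h + 48)/(h^2 + 14*h + 49)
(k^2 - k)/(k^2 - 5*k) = (k - 1)/(k - 5)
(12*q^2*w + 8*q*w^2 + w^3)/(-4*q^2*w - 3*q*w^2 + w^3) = (-12*q^2 - 8*q*w - w^2)/(4*q^2 + 3*q*w - w^2)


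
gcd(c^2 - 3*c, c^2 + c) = c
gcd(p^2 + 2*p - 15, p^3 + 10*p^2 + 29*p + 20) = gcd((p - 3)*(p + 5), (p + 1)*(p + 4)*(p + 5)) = p + 5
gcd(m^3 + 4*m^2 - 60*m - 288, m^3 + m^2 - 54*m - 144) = m^2 - 2*m - 48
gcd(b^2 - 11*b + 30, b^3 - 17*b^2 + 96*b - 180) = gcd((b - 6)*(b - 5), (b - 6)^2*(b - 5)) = b^2 - 11*b + 30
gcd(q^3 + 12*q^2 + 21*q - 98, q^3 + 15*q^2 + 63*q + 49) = q^2 + 14*q + 49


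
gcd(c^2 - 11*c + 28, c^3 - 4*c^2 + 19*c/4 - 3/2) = 1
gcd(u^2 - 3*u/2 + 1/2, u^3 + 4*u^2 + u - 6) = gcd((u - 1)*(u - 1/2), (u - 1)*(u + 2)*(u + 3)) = u - 1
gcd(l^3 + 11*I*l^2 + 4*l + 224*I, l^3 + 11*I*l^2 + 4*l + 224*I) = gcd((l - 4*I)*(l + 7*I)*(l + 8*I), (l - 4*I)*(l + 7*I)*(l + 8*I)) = l^3 + 11*I*l^2 + 4*l + 224*I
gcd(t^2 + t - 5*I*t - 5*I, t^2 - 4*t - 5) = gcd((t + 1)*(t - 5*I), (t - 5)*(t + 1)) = t + 1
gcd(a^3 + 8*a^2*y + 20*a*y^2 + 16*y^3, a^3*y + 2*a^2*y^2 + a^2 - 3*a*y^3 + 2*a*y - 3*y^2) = 1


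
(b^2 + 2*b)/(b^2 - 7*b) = (b + 2)/(b - 7)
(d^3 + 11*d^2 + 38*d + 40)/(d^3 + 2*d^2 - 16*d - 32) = (d + 5)/(d - 4)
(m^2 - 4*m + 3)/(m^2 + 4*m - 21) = (m - 1)/(m + 7)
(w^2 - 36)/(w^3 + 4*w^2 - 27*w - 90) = (w - 6)/(w^2 - 2*w - 15)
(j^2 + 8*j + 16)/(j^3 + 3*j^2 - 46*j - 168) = (j + 4)/(j^2 - j - 42)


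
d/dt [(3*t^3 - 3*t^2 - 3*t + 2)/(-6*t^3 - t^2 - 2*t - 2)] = (-21*t^4 - 48*t^3 + 21*t^2 + 16*t + 10)/(36*t^6 + 12*t^5 + 25*t^4 + 28*t^3 + 8*t^2 + 8*t + 4)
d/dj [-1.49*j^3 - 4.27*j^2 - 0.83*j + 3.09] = -4.47*j^2 - 8.54*j - 0.83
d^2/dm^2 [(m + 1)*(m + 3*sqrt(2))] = 2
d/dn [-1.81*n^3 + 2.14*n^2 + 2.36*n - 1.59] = -5.43*n^2 + 4.28*n + 2.36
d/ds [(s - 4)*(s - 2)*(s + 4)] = 3*s^2 - 4*s - 16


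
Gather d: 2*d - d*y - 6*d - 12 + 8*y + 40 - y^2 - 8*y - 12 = d*(-y - 4) - y^2 + 16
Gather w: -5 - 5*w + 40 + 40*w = 35*w + 35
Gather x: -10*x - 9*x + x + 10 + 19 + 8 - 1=36 - 18*x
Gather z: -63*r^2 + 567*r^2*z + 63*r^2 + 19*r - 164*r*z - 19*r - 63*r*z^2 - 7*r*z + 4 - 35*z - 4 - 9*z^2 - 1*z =z^2*(-63*r - 9) + z*(567*r^2 - 171*r - 36)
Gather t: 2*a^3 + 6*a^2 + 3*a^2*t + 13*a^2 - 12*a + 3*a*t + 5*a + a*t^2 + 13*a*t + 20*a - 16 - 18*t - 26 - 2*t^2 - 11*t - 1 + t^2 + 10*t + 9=2*a^3 + 19*a^2 + 13*a + t^2*(a - 1) + t*(3*a^2 + 16*a - 19) - 34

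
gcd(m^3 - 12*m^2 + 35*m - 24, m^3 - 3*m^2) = m - 3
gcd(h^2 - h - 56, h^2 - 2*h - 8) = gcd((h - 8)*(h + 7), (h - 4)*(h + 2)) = 1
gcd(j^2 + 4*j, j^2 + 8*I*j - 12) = 1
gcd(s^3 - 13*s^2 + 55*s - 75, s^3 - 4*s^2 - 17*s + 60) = s^2 - 8*s + 15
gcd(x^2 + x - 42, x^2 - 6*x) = x - 6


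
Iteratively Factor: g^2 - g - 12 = (g + 3)*(g - 4)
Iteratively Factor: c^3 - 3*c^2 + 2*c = (c - 2)*(c^2 - c) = (c - 2)*(c - 1)*(c)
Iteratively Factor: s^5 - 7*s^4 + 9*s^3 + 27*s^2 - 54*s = (s)*(s^4 - 7*s^3 + 9*s^2 + 27*s - 54) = s*(s - 3)*(s^3 - 4*s^2 - 3*s + 18) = s*(s - 3)^2*(s^2 - s - 6) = s*(s - 3)^3*(s + 2)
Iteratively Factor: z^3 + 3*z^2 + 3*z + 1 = (z + 1)*(z^2 + 2*z + 1) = (z + 1)^2*(z + 1)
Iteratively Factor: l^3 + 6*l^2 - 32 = (l - 2)*(l^2 + 8*l + 16) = (l - 2)*(l + 4)*(l + 4)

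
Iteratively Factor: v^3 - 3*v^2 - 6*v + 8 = (v + 2)*(v^2 - 5*v + 4) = (v - 1)*(v + 2)*(v - 4)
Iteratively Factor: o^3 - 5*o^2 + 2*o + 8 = (o - 2)*(o^2 - 3*o - 4) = (o - 2)*(o + 1)*(o - 4)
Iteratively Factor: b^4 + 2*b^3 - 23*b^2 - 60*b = (b + 3)*(b^3 - b^2 - 20*b) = b*(b + 3)*(b^2 - b - 20) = b*(b + 3)*(b + 4)*(b - 5)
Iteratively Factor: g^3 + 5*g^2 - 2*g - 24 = (g - 2)*(g^2 + 7*g + 12) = (g - 2)*(g + 4)*(g + 3)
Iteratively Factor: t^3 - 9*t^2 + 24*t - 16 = (t - 1)*(t^2 - 8*t + 16) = (t - 4)*(t - 1)*(t - 4)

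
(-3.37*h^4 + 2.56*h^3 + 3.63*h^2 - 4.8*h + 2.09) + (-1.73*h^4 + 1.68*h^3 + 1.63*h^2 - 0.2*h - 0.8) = -5.1*h^4 + 4.24*h^3 + 5.26*h^2 - 5.0*h + 1.29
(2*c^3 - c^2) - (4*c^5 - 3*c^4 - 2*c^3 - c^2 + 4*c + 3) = -4*c^5 + 3*c^4 + 4*c^3 - 4*c - 3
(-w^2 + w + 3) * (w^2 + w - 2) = -w^4 + 6*w^2 + w - 6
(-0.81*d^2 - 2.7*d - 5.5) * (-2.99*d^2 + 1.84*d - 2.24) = 2.4219*d^4 + 6.5826*d^3 + 13.2914*d^2 - 4.072*d + 12.32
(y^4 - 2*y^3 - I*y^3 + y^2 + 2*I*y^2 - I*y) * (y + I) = y^5 - 2*y^4 + 2*y^3 - 2*y^2 + y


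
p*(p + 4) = p^2 + 4*p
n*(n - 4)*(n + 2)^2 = n^4 - 12*n^2 - 16*n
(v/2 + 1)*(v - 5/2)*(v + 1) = v^3/2 + v^2/4 - 11*v/4 - 5/2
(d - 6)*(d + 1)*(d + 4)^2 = d^4 + 3*d^3 - 30*d^2 - 128*d - 96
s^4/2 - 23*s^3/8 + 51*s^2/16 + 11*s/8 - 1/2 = (s/2 + 1/4)*(s - 4)*(s - 2)*(s - 1/4)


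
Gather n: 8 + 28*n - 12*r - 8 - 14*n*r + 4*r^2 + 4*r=n*(28 - 14*r) + 4*r^2 - 8*r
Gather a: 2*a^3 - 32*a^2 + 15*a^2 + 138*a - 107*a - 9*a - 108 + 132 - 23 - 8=2*a^3 - 17*a^2 + 22*a - 7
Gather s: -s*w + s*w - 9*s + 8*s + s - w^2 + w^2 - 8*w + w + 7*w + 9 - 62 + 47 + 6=0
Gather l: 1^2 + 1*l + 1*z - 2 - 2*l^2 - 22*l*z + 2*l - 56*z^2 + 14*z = -2*l^2 + l*(3 - 22*z) - 56*z^2 + 15*z - 1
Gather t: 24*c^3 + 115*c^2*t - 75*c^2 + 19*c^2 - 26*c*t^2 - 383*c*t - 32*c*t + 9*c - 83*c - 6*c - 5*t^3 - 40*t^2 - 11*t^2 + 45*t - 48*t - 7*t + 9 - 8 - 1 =24*c^3 - 56*c^2 - 80*c - 5*t^3 + t^2*(-26*c - 51) + t*(115*c^2 - 415*c - 10)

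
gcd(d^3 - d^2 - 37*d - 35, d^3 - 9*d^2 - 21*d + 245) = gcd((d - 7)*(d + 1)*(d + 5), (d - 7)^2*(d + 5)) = d^2 - 2*d - 35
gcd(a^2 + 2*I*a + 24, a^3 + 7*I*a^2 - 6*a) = a + 6*I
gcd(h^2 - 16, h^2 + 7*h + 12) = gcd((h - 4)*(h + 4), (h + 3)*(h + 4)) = h + 4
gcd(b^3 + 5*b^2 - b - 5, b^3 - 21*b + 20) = b^2 + 4*b - 5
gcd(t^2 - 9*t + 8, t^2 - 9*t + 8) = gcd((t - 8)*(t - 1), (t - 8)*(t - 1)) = t^2 - 9*t + 8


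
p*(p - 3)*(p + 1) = p^3 - 2*p^2 - 3*p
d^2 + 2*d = d*(d + 2)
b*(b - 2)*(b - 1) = b^3 - 3*b^2 + 2*b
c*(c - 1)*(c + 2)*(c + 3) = c^4 + 4*c^3 + c^2 - 6*c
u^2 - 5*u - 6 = (u - 6)*(u + 1)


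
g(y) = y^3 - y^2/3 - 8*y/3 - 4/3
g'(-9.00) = 246.33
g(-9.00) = -733.33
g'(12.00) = 421.33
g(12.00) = 1646.67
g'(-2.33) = 15.17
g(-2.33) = -9.58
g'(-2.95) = 25.41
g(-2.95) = -22.04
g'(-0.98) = 0.87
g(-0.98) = 0.02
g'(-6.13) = 114.15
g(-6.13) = -227.86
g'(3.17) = 25.37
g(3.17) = 18.72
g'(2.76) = 18.35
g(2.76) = 9.79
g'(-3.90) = 45.56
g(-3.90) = -55.32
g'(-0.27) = -2.27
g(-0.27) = -0.66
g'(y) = 3*y^2 - 2*y/3 - 8/3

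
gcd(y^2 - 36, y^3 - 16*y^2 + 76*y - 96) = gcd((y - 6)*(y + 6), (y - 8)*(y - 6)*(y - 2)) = y - 6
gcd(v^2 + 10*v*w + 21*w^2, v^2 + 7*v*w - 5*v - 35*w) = v + 7*w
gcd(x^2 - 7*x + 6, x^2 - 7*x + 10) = 1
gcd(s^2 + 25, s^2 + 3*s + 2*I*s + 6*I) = 1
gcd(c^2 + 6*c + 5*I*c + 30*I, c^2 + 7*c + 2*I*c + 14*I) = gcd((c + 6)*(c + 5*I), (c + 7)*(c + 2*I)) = 1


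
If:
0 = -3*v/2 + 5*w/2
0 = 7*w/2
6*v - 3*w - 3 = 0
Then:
No Solution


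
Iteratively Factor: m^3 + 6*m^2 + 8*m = (m)*(m^2 + 6*m + 8) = m*(m + 2)*(m + 4)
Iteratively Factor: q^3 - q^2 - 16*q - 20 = (q + 2)*(q^2 - 3*q - 10) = (q - 5)*(q + 2)*(q + 2)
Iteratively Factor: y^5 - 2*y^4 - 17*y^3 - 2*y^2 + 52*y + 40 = (y + 1)*(y^4 - 3*y^3 - 14*y^2 + 12*y + 40) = (y - 2)*(y + 1)*(y^3 - y^2 - 16*y - 20) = (y - 2)*(y + 1)*(y + 2)*(y^2 - 3*y - 10) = (y - 2)*(y + 1)*(y + 2)^2*(y - 5)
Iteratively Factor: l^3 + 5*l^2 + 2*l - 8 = (l - 1)*(l^2 + 6*l + 8) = (l - 1)*(l + 2)*(l + 4)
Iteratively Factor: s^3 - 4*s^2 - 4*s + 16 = (s - 4)*(s^2 - 4) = (s - 4)*(s - 2)*(s + 2)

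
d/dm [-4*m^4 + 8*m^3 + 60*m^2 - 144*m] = -16*m^3 + 24*m^2 + 120*m - 144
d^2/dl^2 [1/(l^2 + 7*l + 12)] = 2*(-l^2 - 7*l + (2*l + 7)^2 - 12)/(l^2 + 7*l + 12)^3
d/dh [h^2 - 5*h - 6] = 2*h - 5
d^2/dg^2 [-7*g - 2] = 0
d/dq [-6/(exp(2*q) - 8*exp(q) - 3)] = 12*(exp(q) - 4)*exp(q)/(-exp(2*q) + 8*exp(q) + 3)^2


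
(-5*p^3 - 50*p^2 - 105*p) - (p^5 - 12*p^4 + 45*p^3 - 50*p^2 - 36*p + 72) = -p^5 + 12*p^4 - 50*p^3 - 69*p - 72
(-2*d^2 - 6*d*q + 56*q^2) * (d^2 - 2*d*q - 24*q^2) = -2*d^4 - 2*d^3*q + 116*d^2*q^2 + 32*d*q^3 - 1344*q^4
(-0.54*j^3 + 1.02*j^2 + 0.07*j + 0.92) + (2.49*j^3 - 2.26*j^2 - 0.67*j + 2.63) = 1.95*j^3 - 1.24*j^2 - 0.6*j + 3.55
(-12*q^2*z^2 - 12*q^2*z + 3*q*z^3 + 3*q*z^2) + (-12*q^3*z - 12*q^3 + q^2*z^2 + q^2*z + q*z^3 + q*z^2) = -12*q^3*z - 12*q^3 - 11*q^2*z^2 - 11*q^2*z + 4*q*z^3 + 4*q*z^2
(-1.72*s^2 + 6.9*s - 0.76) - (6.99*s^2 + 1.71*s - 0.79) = -8.71*s^2 + 5.19*s + 0.03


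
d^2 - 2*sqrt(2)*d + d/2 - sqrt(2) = (d + 1/2)*(d - 2*sqrt(2))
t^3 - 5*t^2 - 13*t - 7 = (t - 7)*(t + 1)^2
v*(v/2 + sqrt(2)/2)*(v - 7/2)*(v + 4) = v^4/2 + v^3/4 + sqrt(2)*v^3/2 - 7*v^2 + sqrt(2)*v^2/4 - 7*sqrt(2)*v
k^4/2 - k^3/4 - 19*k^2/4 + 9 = (k/2 + 1)*(k - 3)*(k - 3/2)*(k + 2)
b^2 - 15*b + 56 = (b - 8)*(b - 7)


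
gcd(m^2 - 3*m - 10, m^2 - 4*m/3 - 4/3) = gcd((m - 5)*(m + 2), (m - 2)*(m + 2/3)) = 1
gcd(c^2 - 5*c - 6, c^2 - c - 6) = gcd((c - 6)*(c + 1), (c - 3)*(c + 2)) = 1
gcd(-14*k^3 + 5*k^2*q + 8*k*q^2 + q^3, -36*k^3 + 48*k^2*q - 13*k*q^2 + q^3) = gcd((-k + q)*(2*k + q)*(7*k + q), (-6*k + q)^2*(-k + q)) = -k + q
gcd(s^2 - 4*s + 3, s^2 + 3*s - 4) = s - 1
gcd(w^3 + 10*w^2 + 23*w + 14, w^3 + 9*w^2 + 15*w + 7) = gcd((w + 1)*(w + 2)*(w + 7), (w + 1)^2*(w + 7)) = w^2 + 8*w + 7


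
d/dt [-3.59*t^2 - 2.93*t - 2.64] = -7.18*t - 2.93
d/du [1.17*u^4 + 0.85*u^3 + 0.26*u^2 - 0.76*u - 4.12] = 4.68*u^3 + 2.55*u^2 + 0.52*u - 0.76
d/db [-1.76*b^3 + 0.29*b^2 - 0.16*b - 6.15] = -5.28*b^2 + 0.58*b - 0.16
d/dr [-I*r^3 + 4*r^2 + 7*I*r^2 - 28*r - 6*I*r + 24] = -3*I*r^2 + r*(8 + 14*I) - 28 - 6*I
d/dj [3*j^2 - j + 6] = 6*j - 1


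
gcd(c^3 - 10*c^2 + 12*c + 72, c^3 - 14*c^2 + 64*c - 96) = c - 6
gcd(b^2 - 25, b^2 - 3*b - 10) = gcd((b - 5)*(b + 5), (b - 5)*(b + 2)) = b - 5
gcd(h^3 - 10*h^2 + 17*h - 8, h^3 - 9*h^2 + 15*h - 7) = h^2 - 2*h + 1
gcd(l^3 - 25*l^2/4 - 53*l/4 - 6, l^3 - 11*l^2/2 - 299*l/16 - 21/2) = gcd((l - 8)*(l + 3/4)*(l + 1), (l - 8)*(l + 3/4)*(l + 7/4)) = l^2 - 29*l/4 - 6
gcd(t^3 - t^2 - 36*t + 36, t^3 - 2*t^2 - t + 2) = t - 1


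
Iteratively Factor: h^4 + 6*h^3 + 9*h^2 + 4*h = (h + 1)*(h^3 + 5*h^2 + 4*h) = (h + 1)*(h + 4)*(h^2 + h) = (h + 1)^2*(h + 4)*(h)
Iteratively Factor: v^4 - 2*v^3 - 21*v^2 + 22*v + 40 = (v - 5)*(v^3 + 3*v^2 - 6*v - 8) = (v - 5)*(v - 2)*(v^2 + 5*v + 4) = (v - 5)*(v - 2)*(v + 1)*(v + 4)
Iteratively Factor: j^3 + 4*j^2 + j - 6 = (j + 3)*(j^2 + j - 2) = (j - 1)*(j + 3)*(j + 2)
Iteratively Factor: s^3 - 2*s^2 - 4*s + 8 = (s - 2)*(s^2 - 4) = (s - 2)*(s + 2)*(s - 2)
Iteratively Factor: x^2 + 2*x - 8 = (x - 2)*(x + 4)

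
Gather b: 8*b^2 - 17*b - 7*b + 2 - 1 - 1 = 8*b^2 - 24*b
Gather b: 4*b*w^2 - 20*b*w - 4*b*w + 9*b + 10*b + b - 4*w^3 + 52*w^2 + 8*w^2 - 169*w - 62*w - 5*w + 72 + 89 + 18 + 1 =b*(4*w^2 - 24*w + 20) - 4*w^3 + 60*w^2 - 236*w + 180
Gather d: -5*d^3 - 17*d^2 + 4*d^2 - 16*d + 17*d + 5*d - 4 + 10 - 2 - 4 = -5*d^3 - 13*d^2 + 6*d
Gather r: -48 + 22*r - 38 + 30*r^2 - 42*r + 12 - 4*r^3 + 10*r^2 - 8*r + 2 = -4*r^3 + 40*r^2 - 28*r - 72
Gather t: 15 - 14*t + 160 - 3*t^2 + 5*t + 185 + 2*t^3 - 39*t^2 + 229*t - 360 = 2*t^3 - 42*t^2 + 220*t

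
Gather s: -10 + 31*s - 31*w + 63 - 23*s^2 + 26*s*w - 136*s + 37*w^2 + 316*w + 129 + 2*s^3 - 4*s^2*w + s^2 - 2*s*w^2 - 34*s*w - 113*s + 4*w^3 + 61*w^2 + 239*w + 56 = 2*s^3 + s^2*(-4*w - 22) + s*(-2*w^2 - 8*w - 218) + 4*w^3 + 98*w^2 + 524*w + 238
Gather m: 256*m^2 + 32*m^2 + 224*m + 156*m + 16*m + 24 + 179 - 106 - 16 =288*m^2 + 396*m + 81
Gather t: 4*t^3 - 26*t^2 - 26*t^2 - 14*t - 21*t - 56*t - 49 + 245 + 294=4*t^3 - 52*t^2 - 91*t + 490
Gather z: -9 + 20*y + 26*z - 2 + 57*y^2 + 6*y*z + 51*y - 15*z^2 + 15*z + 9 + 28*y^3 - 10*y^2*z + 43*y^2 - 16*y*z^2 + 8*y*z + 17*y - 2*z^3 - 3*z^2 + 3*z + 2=28*y^3 + 100*y^2 + 88*y - 2*z^3 + z^2*(-16*y - 18) + z*(-10*y^2 + 14*y + 44)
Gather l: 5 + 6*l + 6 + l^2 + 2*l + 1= l^2 + 8*l + 12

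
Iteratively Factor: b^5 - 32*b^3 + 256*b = (b - 4)*(b^4 + 4*b^3 - 16*b^2 - 64*b) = b*(b - 4)*(b^3 + 4*b^2 - 16*b - 64) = b*(b - 4)*(b + 4)*(b^2 - 16) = b*(b - 4)^2*(b + 4)*(b + 4)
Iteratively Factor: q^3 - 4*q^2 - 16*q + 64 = (q + 4)*(q^2 - 8*q + 16) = (q - 4)*(q + 4)*(q - 4)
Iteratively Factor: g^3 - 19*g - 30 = (g + 3)*(g^2 - 3*g - 10) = (g - 5)*(g + 3)*(g + 2)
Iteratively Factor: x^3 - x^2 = (x)*(x^2 - x) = x*(x - 1)*(x)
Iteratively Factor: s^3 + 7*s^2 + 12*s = (s + 3)*(s^2 + 4*s) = s*(s + 3)*(s + 4)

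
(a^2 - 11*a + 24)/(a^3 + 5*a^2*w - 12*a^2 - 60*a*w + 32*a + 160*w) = (a - 3)/(a^2 + 5*a*w - 4*a - 20*w)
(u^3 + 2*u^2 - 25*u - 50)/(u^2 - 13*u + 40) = (u^2 + 7*u + 10)/(u - 8)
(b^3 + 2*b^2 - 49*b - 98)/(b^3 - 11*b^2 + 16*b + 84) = (b + 7)/(b - 6)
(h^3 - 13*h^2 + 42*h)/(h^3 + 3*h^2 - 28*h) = (h^2 - 13*h + 42)/(h^2 + 3*h - 28)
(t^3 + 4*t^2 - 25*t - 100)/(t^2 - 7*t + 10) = (t^2 + 9*t + 20)/(t - 2)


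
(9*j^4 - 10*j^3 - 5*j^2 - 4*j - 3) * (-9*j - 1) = -81*j^5 + 81*j^4 + 55*j^3 + 41*j^2 + 31*j + 3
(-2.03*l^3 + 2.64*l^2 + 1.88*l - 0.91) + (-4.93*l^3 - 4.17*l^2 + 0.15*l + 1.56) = -6.96*l^3 - 1.53*l^2 + 2.03*l + 0.65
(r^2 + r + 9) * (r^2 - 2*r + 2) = r^4 - r^3 + 9*r^2 - 16*r + 18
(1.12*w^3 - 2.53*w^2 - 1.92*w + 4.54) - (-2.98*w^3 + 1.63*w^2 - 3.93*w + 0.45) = 4.1*w^3 - 4.16*w^2 + 2.01*w + 4.09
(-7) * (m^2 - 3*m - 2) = -7*m^2 + 21*m + 14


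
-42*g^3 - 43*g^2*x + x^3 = (-7*g + x)*(g + x)*(6*g + x)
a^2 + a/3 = a*(a + 1/3)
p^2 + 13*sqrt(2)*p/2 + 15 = (p + 3*sqrt(2)/2)*(p + 5*sqrt(2))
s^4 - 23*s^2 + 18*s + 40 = (s - 4)*(s - 2)*(s + 1)*(s + 5)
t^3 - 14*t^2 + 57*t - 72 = (t - 8)*(t - 3)^2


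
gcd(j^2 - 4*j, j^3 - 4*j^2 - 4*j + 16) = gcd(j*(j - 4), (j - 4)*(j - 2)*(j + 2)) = j - 4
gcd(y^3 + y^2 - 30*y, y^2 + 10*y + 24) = y + 6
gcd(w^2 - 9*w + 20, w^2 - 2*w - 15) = w - 5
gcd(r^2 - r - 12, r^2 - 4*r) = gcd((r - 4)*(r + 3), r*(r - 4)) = r - 4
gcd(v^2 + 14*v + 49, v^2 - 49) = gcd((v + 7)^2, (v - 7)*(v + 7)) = v + 7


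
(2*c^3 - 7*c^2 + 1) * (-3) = -6*c^3 + 21*c^2 - 3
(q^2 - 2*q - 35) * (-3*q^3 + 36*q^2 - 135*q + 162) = -3*q^5 + 42*q^4 - 102*q^3 - 828*q^2 + 4401*q - 5670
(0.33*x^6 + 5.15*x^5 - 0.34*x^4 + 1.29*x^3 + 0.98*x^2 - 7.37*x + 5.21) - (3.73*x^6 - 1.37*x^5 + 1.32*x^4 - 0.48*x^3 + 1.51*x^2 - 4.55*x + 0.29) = -3.4*x^6 + 6.52*x^5 - 1.66*x^4 + 1.77*x^3 - 0.53*x^2 - 2.82*x + 4.92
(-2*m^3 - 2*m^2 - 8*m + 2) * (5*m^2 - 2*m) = -10*m^5 - 6*m^4 - 36*m^3 + 26*m^2 - 4*m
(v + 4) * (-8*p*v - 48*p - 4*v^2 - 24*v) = -8*p*v^2 - 80*p*v - 192*p - 4*v^3 - 40*v^2 - 96*v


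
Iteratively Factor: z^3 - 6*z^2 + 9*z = (z)*(z^2 - 6*z + 9) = z*(z - 3)*(z - 3)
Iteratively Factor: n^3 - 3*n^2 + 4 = (n + 1)*(n^2 - 4*n + 4) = (n - 2)*(n + 1)*(n - 2)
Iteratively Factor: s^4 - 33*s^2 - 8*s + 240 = (s - 5)*(s^3 + 5*s^2 - 8*s - 48) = (s - 5)*(s - 3)*(s^2 + 8*s + 16) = (s - 5)*(s - 3)*(s + 4)*(s + 4)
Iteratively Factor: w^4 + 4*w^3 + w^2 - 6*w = (w)*(w^3 + 4*w^2 + w - 6) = w*(w + 3)*(w^2 + w - 2) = w*(w - 1)*(w + 3)*(w + 2)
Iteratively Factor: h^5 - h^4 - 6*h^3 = (h - 3)*(h^4 + 2*h^3) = h*(h - 3)*(h^3 + 2*h^2) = h^2*(h - 3)*(h^2 + 2*h) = h^2*(h - 3)*(h + 2)*(h)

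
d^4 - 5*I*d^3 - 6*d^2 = d^2*(d - 3*I)*(d - 2*I)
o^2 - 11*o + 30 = (o - 6)*(o - 5)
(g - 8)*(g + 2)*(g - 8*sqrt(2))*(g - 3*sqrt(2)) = g^4 - 11*sqrt(2)*g^3 - 6*g^3 + 32*g^2 + 66*sqrt(2)*g^2 - 288*g + 176*sqrt(2)*g - 768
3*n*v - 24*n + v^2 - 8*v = (3*n + v)*(v - 8)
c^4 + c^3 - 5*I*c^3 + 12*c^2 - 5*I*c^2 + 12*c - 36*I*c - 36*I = (c + 1)*(c - 6*I)*(c - 2*I)*(c + 3*I)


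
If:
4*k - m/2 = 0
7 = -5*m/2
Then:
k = -7/20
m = -14/5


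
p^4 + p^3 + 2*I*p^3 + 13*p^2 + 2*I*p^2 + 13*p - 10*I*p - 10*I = (p + 1)*(p - 2*I)*(p - I)*(p + 5*I)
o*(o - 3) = o^2 - 3*o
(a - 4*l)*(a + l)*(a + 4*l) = a^3 + a^2*l - 16*a*l^2 - 16*l^3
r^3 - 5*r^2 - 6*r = r*(r - 6)*(r + 1)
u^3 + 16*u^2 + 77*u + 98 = (u + 2)*(u + 7)^2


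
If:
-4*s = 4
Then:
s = -1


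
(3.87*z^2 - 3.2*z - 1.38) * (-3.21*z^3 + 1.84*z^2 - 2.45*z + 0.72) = -12.4227*z^5 + 17.3928*z^4 - 10.9397*z^3 + 8.0872*z^2 + 1.077*z - 0.9936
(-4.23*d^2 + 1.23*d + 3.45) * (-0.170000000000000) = 0.7191*d^2 - 0.2091*d - 0.5865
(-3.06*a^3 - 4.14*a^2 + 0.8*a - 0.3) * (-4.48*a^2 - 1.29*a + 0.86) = 13.7088*a^5 + 22.4946*a^4 - 0.875000000000001*a^3 - 3.2484*a^2 + 1.075*a - 0.258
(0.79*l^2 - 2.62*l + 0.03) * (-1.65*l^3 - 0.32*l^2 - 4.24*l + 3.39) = -1.3035*l^5 + 4.0702*l^4 - 2.5607*l^3 + 13.7773*l^2 - 9.009*l + 0.1017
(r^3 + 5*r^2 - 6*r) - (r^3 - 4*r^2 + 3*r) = 9*r^2 - 9*r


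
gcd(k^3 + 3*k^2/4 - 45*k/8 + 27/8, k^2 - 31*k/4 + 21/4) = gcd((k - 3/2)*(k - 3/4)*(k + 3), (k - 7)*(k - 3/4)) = k - 3/4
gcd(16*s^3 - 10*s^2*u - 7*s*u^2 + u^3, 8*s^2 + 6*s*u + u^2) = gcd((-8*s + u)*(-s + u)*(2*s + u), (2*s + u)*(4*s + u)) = 2*s + u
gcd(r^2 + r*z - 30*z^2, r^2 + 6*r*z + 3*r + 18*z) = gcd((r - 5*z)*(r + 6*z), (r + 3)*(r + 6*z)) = r + 6*z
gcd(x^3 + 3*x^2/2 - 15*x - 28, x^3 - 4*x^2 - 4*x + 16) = x^2 - 2*x - 8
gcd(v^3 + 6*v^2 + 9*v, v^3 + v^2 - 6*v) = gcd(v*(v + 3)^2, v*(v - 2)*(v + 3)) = v^2 + 3*v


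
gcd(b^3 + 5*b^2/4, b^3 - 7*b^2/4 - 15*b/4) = b^2 + 5*b/4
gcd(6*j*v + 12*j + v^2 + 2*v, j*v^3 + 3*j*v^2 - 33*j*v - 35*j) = 1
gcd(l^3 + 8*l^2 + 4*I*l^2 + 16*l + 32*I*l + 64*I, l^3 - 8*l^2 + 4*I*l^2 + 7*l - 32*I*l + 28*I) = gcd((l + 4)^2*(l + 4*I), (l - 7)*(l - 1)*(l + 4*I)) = l + 4*I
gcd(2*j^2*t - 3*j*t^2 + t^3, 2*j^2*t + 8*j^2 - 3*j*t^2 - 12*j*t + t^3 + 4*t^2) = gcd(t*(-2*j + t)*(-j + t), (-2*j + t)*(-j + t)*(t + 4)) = 2*j^2 - 3*j*t + t^2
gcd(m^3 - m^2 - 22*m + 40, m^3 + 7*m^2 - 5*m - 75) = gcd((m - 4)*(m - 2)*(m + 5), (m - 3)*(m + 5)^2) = m + 5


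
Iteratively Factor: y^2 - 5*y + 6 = (y - 2)*(y - 3)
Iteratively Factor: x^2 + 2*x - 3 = (x - 1)*(x + 3)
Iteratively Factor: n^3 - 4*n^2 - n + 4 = (n - 4)*(n^2 - 1) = (n - 4)*(n + 1)*(n - 1)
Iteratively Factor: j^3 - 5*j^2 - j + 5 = (j - 5)*(j^2 - 1) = (j - 5)*(j - 1)*(j + 1)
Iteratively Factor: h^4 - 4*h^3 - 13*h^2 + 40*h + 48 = (h - 4)*(h^3 - 13*h - 12) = (h - 4)^2*(h^2 + 4*h + 3) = (h - 4)^2*(h + 3)*(h + 1)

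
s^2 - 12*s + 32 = (s - 8)*(s - 4)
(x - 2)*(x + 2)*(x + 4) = x^3 + 4*x^2 - 4*x - 16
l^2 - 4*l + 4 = (l - 2)^2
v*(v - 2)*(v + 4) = v^3 + 2*v^2 - 8*v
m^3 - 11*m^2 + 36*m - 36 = (m - 6)*(m - 3)*(m - 2)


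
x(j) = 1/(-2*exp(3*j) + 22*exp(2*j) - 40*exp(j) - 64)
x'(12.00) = 0.00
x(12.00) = 0.00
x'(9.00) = 0.00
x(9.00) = 0.00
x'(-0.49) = 0.00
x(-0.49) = -0.01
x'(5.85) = 0.00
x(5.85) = -0.00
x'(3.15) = 0.00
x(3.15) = -0.00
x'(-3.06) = 0.00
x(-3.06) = -0.02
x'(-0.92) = 0.00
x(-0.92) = -0.01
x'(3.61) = 0.00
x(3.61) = -0.00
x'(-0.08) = 0.00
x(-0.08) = -0.01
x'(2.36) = 0.02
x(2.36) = -0.00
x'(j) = (6*exp(3*j) - 44*exp(2*j) + 40*exp(j))/(-2*exp(3*j) + 22*exp(2*j) - 40*exp(j) - 64)^2 = (3*exp(2*j) - 22*exp(j) + 20)*exp(j)/(2*(exp(3*j) - 11*exp(2*j) + 20*exp(j) + 32)^2)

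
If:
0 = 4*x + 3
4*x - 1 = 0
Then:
No Solution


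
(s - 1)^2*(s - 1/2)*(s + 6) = s^4 + 7*s^3/2 - 13*s^2 + 23*s/2 - 3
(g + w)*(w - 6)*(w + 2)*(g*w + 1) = g^2*w^3 - 4*g^2*w^2 - 12*g^2*w + g*w^4 - 4*g*w^3 - 11*g*w^2 - 4*g*w - 12*g + w^3 - 4*w^2 - 12*w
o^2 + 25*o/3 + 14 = (o + 7/3)*(o + 6)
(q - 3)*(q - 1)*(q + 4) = q^3 - 13*q + 12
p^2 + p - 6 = (p - 2)*(p + 3)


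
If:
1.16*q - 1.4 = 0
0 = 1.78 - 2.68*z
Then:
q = 1.21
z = 0.66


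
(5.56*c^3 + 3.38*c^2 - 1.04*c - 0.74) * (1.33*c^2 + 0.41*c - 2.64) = 7.3948*c^5 + 6.775*c^4 - 14.6758*c^3 - 10.3338*c^2 + 2.4422*c + 1.9536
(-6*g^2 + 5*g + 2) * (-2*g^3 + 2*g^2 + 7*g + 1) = 12*g^5 - 22*g^4 - 36*g^3 + 33*g^2 + 19*g + 2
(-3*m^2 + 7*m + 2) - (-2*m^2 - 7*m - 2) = -m^2 + 14*m + 4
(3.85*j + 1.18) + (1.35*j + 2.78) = 5.2*j + 3.96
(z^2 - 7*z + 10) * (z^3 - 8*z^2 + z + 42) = z^5 - 15*z^4 + 67*z^3 - 45*z^2 - 284*z + 420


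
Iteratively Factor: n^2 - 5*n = (n)*(n - 5)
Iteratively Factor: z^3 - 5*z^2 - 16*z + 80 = (z - 4)*(z^2 - z - 20) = (z - 5)*(z - 4)*(z + 4)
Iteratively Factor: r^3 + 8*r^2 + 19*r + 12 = (r + 4)*(r^2 + 4*r + 3) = (r + 3)*(r + 4)*(r + 1)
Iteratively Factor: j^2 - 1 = (j - 1)*(j + 1)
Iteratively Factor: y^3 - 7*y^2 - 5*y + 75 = (y - 5)*(y^2 - 2*y - 15) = (y - 5)^2*(y + 3)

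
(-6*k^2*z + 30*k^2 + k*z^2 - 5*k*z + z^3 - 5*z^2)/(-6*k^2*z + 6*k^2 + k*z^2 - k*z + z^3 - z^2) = (z - 5)/(z - 1)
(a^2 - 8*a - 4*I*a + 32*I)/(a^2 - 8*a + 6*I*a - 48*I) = (a - 4*I)/(a + 6*I)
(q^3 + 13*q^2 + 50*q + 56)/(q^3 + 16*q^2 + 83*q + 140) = (q + 2)/(q + 5)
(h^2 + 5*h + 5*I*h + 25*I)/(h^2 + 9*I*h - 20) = (h + 5)/(h + 4*I)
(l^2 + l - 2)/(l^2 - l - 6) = (l - 1)/(l - 3)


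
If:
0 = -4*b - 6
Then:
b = -3/2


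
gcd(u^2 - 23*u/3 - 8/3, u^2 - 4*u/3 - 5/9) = u + 1/3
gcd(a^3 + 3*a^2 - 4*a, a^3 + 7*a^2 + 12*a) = a^2 + 4*a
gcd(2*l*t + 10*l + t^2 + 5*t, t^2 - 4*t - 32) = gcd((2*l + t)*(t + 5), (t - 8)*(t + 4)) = 1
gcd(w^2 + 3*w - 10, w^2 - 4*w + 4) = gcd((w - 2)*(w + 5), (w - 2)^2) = w - 2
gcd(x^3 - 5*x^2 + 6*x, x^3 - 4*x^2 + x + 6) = x^2 - 5*x + 6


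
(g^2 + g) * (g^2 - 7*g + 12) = g^4 - 6*g^3 + 5*g^2 + 12*g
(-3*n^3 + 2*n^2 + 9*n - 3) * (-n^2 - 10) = 3*n^5 - 2*n^4 + 21*n^3 - 17*n^2 - 90*n + 30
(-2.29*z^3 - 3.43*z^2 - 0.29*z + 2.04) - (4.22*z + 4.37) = -2.29*z^3 - 3.43*z^2 - 4.51*z - 2.33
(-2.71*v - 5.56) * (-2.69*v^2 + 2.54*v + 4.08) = 7.2899*v^3 + 8.073*v^2 - 25.1792*v - 22.6848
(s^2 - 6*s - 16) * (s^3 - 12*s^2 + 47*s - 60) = s^5 - 18*s^4 + 103*s^3 - 150*s^2 - 392*s + 960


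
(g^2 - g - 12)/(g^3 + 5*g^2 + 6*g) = (g - 4)/(g*(g + 2))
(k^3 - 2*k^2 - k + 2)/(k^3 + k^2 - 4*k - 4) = (k - 1)/(k + 2)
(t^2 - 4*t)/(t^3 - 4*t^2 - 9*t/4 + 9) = 4*t/(4*t^2 - 9)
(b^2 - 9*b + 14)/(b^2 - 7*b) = (b - 2)/b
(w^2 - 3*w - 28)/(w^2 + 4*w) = (w - 7)/w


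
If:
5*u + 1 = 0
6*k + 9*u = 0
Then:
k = 3/10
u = -1/5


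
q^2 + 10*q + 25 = (q + 5)^2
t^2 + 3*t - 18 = (t - 3)*(t + 6)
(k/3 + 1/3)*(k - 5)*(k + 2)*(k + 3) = k^4/3 + k^3/3 - 19*k^2/3 - 49*k/3 - 10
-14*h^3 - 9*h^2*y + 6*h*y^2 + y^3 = (-2*h + y)*(h + y)*(7*h + y)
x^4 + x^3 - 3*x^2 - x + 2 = (x - 1)^2*(x + 1)*(x + 2)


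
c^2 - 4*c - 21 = (c - 7)*(c + 3)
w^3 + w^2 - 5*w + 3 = (w - 1)^2*(w + 3)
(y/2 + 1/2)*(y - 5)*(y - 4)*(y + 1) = y^4/2 - 7*y^3/2 + 3*y^2/2 + 31*y/2 + 10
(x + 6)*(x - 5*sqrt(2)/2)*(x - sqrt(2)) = x^3 - 7*sqrt(2)*x^2/2 + 6*x^2 - 21*sqrt(2)*x + 5*x + 30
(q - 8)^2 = q^2 - 16*q + 64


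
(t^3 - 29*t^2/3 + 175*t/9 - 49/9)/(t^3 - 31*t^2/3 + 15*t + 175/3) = (9*t^2 - 24*t + 7)/(3*(3*t^2 - 10*t - 25))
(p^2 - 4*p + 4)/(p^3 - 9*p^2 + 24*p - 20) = 1/(p - 5)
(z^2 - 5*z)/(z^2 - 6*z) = (z - 5)/(z - 6)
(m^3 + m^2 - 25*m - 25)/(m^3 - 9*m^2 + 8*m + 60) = (m^2 + 6*m + 5)/(m^2 - 4*m - 12)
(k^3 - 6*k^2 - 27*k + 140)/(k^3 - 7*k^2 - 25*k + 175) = (k - 4)/(k - 5)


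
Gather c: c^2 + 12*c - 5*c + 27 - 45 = c^2 + 7*c - 18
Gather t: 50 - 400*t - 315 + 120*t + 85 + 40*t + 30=-240*t - 150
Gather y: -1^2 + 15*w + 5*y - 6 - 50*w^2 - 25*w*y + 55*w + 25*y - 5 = -50*w^2 + 70*w + y*(30 - 25*w) - 12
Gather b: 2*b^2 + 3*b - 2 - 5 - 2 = 2*b^2 + 3*b - 9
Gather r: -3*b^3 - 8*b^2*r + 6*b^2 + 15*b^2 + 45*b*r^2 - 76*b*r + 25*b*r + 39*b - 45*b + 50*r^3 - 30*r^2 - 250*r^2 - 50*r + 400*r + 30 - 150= -3*b^3 + 21*b^2 - 6*b + 50*r^3 + r^2*(45*b - 280) + r*(-8*b^2 - 51*b + 350) - 120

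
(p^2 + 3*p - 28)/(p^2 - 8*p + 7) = (p^2 + 3*p - 28)/(p^2 - 8*p + 7)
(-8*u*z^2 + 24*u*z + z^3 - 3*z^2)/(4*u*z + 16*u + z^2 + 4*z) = z*(-8*u*z + 24*u + z^2 - 3*z)/(4*u*z + 16*u + z^2 + 4*z)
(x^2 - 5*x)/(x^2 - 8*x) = (x - 5)/(x - 8)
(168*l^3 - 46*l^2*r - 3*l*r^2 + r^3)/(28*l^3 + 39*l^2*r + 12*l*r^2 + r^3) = (24*l^2 - 10*l*r + r^2)/(4*l^2 + 5*l*r + r^2)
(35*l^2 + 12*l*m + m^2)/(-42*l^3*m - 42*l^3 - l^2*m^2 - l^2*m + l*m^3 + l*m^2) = (-35*l^2 - 12*l*m - m^2)/(l*(42*l^2*m + 42*l^2 + l*m^2 + l*m - m^3 - m^2))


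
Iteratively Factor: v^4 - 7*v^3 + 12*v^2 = (v)*(v^3 - 7*v^2 + 12*v) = v*(v - 4)*(v^2 - 3*v) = v*(v - 4)*(v - 3)*(v)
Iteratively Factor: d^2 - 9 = (d - 3)*(d + 3)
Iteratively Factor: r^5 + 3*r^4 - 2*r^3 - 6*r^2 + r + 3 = (r - 1)*(r^4 + 4*r^3 + 2*r^2 - 4*r - 3) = (r - 1)^2*(r^3 + 5*r^2 + 7*r + 3) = (r - 1)^2*(r + 1)*(r^2 + 4*r + 3) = (r - 1)^2*(r + 1)^2*(r + 3)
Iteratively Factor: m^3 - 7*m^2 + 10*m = (m - 5)*(m^2 - 2*m) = (m - 5)*(m - 2)*(m)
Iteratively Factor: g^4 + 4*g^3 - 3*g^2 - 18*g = (g - 2)*(g^3 + 6*g^2 + 9*g) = g*(g - 2)*(g^2 + 6*g + 9) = g*(g - 2)*(g + 3)*(g + 3)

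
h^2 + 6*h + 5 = (h + 1)*(h + 5)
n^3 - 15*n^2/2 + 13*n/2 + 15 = (n - 6)*(n - 5/2)*(n + 1)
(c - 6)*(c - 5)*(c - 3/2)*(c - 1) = c^4 - 27*c^3/2 + 59*c^2 - 183*c/2 + 45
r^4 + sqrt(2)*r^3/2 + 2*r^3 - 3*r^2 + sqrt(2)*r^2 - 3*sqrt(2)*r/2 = r*(r - 1)*(r + 3)*(r + sqrt(2)/2)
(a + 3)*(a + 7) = a^2 + 10*a + 21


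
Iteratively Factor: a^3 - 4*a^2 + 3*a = (a - 3)*(a^2 - a) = a*(a - 3)*(a - 1)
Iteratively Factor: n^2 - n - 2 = (n + 1)*(n - 2)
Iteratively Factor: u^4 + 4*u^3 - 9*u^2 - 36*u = (u - 3)*(u^3 + 7*u^2 + 12*u) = (u - 3)*(u + 4)*(u^2 + 3*u) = (u - 3)*(u + 3)*(u + 4)*(u)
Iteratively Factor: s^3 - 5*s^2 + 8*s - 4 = (s - 2)*(s^2 - 3*s + 2) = (s - 2)^2*(s - 1)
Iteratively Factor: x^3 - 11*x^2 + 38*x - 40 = (x - 4)*(x^2 - 7*x + 10) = (x - 5)*(x - 4)*(x - 2)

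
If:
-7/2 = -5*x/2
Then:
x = 7/5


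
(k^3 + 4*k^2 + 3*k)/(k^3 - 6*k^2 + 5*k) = (k^2 + 4*k + 3)/(k^2 - 6*k + 5)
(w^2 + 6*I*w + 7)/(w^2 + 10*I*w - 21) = (w - I)/(w + 3*I)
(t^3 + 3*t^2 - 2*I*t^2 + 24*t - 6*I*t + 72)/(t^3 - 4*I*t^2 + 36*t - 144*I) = (t^2 + t*(3 + 4*I) + 12*I)/(t^2 + 2*I*t + 24)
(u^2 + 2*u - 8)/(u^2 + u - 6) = (u + 4)/(u + 3)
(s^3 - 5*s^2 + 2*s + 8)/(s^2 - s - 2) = s - 4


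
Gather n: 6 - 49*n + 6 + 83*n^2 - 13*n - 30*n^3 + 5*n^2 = -30*n^3 + 88*n^2 - 62*n + 12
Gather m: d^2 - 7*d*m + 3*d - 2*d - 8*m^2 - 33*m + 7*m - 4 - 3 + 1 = d^2 + d - 8*m^2 + m*(-7*d - 26) - 6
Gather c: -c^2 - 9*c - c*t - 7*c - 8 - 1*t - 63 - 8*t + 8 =-c^2 + c*(-t - 16) - 9*t - 63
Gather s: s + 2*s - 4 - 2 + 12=3*s + 6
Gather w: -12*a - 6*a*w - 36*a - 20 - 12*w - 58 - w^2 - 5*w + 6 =-48*a - w^2 + w*(-6*a - 17) - 72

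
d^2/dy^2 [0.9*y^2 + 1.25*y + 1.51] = 1.80000000000000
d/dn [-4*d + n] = 1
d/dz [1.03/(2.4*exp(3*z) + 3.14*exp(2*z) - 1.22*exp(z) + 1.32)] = (-7.416*exp(2*z) - 6.4684*exp(z) + 1.2566)*exp(z)/(2.4*exp(3*z) + 3.14*exp(2*z) - 1.22*exp(z) + 1.32)^2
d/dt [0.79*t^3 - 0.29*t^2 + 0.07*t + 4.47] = 2.37*t^2 - 0.58*t + 0.07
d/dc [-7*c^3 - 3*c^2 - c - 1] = -21*c^2 - 6*c - 1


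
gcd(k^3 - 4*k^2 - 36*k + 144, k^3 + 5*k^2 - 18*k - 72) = k^2 + 2*k - 24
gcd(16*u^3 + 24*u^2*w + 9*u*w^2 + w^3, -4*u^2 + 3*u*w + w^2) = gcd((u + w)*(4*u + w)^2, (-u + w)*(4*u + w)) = 4*u + w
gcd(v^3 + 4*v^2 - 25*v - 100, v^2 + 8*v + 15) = v + 5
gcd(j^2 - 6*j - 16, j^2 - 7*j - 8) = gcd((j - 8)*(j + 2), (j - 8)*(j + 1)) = j - 8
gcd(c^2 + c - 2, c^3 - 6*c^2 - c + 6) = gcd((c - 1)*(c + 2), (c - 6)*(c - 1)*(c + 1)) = c - 1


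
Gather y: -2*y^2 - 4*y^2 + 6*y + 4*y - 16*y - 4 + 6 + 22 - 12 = -6*y^2 - 6*y + 12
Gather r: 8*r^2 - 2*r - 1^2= 8*r^2 - 2*r - 1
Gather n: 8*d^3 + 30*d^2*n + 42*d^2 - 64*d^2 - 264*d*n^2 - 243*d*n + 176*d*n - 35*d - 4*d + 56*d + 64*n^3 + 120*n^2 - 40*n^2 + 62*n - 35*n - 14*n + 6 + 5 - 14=8*d^3 - 22*d^2 + 17*d + 64*n^3 + n^2*(80 - 264*d) + n*(30*d^2 - 67*d + 13) - 3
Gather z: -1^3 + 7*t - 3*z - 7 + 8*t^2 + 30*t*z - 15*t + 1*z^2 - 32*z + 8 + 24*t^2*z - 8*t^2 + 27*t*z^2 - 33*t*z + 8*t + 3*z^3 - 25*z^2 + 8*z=3*z^3 + z^2*(27*t - 24) + z*(24*t^2 - 3*t - 27)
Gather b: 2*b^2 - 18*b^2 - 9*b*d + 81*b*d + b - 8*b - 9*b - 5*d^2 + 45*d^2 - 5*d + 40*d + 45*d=-16*b^2 + b*(72*d - 16) + 40*d^2 + 80*d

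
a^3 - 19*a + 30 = (a - 3)*(a - 2)*(a + 5)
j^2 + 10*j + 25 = (j + 5)^2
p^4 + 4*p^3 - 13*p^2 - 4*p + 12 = (p - 2)*(p - 1)*(p + 1)*(p + 6)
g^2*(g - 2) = g^3 - 2*g^2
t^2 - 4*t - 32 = (t - 8)*(t + 4)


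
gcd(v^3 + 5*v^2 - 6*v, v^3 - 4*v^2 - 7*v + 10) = v - 1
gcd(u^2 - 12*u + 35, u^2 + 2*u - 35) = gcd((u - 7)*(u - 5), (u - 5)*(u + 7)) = u - 5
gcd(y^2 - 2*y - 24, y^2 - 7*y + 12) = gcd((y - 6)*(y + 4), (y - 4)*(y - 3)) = 1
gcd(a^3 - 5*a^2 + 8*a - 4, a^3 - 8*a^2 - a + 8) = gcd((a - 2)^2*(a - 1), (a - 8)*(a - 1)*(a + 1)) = a - 1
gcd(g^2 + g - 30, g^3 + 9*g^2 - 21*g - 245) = g - 5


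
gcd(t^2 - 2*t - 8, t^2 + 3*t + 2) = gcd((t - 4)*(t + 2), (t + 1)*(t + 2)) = t + 2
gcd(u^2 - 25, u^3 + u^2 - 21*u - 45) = u - 5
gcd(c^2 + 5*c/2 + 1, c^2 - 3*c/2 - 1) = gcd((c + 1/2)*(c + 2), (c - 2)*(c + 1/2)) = c + 1/2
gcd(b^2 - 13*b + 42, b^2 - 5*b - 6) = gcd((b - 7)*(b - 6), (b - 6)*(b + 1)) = b - 6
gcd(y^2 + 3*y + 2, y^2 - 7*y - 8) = y + 1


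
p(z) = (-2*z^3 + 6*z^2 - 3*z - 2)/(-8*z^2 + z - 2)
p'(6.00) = 0.24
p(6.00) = 0.83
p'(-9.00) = 0.25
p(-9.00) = -2.99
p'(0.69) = -1.19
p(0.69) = 0.37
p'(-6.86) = 0.25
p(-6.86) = -2.46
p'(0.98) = -0.55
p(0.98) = 0.12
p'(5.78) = 0.24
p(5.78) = 0.78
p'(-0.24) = 2.91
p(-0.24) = 0.34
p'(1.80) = 0.05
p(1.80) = -0.01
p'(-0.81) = 0.90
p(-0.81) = -0.67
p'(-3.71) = 0.25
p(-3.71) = -1.67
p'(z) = (16*z - 1)*(-2*z^3 + 6*z^2 - 3*z - 2)/(-8*z^2 + z - 2)^2 + (-6*z^2 + 12*z - 3)/(-8*z^2 + z - 2)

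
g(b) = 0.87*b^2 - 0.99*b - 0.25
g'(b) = 1.74*b - 0.99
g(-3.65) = 14.95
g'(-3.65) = -7.34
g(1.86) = 0.92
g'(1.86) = 2.25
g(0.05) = -0.30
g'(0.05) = -0.90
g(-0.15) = -0.08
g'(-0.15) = -1.25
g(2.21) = 1.81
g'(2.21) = 2.86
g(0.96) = -0.40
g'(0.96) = 0.68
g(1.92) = 1.06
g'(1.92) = 2.35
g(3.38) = 6.34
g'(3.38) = 4.89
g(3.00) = 4.61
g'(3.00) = 4.23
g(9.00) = 61.31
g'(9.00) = 14.67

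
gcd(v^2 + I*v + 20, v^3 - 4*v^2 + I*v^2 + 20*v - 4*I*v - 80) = v^2 + I*v + 20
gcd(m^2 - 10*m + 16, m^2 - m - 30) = 1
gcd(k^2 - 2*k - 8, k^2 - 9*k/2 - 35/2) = 1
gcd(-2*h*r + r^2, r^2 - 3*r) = r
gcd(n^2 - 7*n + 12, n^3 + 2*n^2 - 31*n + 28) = n - 4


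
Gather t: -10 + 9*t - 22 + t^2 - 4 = t^2 + 9*t - 36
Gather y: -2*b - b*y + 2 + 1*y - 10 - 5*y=-2*b + y*(-b - 4) - 8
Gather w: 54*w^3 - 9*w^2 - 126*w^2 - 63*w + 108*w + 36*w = 54*w^3 - 135*w^2 + 81*w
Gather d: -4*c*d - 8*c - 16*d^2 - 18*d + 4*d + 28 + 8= -8*c - 16*d^2 + d*(-4*c - 14) + 36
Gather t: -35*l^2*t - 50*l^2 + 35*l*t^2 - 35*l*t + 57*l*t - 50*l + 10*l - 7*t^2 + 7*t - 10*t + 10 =-50*l^2 - 40*l + t^2*(35*l - 7) + t*(-35*l^2 + 22*l - 3) + 10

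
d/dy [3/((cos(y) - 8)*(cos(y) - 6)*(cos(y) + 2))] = 3*(-3*sin(y)^2 - 24*cos(y) + 23)*sin(y)/((cos(y) - 8)^2*(cos(y) - 6)^2*(cos(y) + 2)^2)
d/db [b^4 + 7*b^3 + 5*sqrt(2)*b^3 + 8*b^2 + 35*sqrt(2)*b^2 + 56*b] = 4*b^3 + 21*b^2 + 15*sqrt(2)*b^2 + 16*b + 70*sqrt(2)*b + 56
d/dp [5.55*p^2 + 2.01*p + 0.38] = 11.1*p + 2.01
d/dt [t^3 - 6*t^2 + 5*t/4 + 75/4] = 3*t^2 - 12*t + 5/4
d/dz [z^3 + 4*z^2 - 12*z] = 3*z^2 + 8*z - 12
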